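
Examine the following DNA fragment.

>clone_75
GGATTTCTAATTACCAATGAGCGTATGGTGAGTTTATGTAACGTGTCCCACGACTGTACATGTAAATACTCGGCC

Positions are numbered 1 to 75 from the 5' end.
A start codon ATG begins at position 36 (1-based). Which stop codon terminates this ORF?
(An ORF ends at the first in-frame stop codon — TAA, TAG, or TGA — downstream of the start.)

TAA

Codons from position 36: ATG (36–38), TAA (39–41).
The first in-frame stop codon is TAA.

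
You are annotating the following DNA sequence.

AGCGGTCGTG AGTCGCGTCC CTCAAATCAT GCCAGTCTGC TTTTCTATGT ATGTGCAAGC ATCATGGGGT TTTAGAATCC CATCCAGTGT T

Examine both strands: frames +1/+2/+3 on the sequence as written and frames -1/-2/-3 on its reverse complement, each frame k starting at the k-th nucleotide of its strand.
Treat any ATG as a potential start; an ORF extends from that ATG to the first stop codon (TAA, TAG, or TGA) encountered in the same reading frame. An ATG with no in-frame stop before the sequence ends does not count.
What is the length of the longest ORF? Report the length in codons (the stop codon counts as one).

7

Reverse complement (5'→3'): AACACTGGATGGGATTCTAAAACCCCATGATGCTTGCACATACATAGAAAAGCAGACTGGCATGATTTGAGGGACGCGACTCACGACCGCT
Frame +1: AGC GGT CGT GAG TCG CGT CCC TCA AAT CAT GCC AGT CTG CTT TTC TAT GTA TGT GCA AGC ATC ATG GGG TTT TAG AAT CCC ATC CAG TGT — ATG at 64, stop TAG at 73 → 12 nt.
Frame +2: GCG GTC GTG AGT CGC GTC CCT CAA ATC ATG CCA GTC TGC TTT TCT ATG TAT GTG CAA GCA TCA TGG GGT TTT AGA ATC CCA TCC AGT GTT — no ATG→stop ORF.
Frame +3: CGG TCG TGA GTC GCG TCC CTC AAA TCA TGC CAG TCT GCT TTT CTA TGT ATG TGC AAG CAT CAT GGG GTT TTA GAA TCC CAT CCA GTG — no ATG→stop ORF.
Frame -1: AAC ACT GGA TGG GAT TCT AAA ACC CCA TGA TGC TTG CAC ATA CAT AGA AAA GCA GAC TGG CAT GAT TTG AGG GAC GCG ACT CAC GAC CGC — no ATG→stop ORF.
Frame -2: ACA CTG GAT GGG ATT CTA AAA CCC CAT GAT GCT TGC ACA TAC ATA GAA AAG CAG ACT GGC ATG ATT TGA GGG ACG CGA CTC ACG ACC GCT — ATG at 62, stop TGA at 68 → 9 nt.
Frame -3: CAC TGG ATG GGA TTC TAA AAC CCC ATG ATG CTT GCA CAT ACA TAG AAA AGC AGA CTG GCA TGA TTT GAG GGA CGC GAC TCA CGA CCG — ATG at 9, stop TAA at 18 → 12 nt; ATG at 27, stop TAG at 45 → 21 nt; ATG at 30, stop TAG at 45 → 18 nt.
Longest: frame -3, positions 27–47, 21 nt = 7 codons = 6 aa. → 7 codons.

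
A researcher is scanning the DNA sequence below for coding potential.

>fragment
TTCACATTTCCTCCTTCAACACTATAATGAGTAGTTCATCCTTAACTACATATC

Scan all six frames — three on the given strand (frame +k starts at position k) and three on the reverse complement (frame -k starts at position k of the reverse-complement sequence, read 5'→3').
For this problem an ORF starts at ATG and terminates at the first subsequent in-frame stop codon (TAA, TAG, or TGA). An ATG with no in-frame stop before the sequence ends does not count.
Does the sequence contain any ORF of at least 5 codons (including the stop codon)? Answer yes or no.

yes

Reverse complement (5'→3'): GATATGTAGTTAAGGATGAACTACTCATTATAGTGTTGAAGGAGGAAATGTGAA
Frame +1: TTC ACA TTT CCT CCT TCA ACA CTA TAA TGA GTA GTT CAT CCT TAA CTA CAT ATC — no ATG→stop ORF.
Frame +2: TCA CAT TTC CTC CTT CAA CAC TAT AAT GAG TAG TTC ATC CTT AAC TAC ATA — no ATG→stop ORF.
Frame +3: CAC ATT TCC TCC TTC AAC ACT ATA ATG AGT AGT TCA TCC TTA ACT ACA TAT — no ATG→stop ORF.
Frame -1: GAT ATG TAG TTA AGG ATG AAC TAC TCA TTA TAG TGT TGA AGG AGG AAA TGT GAA — ATG at 4, stop TAG at 7 → 6 nt; ATG at 16, stop TAG at 31 → 18 nt.
Frame -2: ATA TGT AGT TAA GGA TGA ACT ACT CAT TAT AGT GTT GAA GGA GGA AAT GTG — no ATG→stop ORF.
Frame -3: TAT GTA GTT AAG GAT GAA CTA CTC ATT ATA GTG TTG AAG GAG GAA ATG TGA — ATG at 48, stop TGA at 51 → 6 nt.
Frame -1 has an ORF of 6 codons (positions 16–33) ≥ 5, so yes.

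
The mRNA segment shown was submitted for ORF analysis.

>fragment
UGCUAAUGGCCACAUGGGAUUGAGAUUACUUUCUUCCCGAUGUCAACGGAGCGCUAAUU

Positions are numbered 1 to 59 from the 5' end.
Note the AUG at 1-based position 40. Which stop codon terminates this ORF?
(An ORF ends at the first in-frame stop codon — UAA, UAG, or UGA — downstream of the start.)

Codons from position 40: AUG (40–42), UCA (43–45), ACG (46–48), GAG (49–51), CGC (52–54), UAA (55–57).
The first in-frame stop codon is UAA.

UAA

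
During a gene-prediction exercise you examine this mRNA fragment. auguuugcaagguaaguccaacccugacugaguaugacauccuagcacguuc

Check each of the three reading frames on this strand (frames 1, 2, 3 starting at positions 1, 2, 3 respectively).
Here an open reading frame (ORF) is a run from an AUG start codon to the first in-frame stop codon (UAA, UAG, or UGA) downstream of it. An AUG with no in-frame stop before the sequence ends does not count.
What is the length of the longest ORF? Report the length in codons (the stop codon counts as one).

5

Frame 1: AUG UUU GCA AGG UAA GUC CAA CCC UGA CUG AGU AUG ACA UCC UAG CAC GUU — AUG at 1, stop UAA at 13 → 15 nt; AUG at 34, stop UAG at 43 → 12 nt.
Frame 2: UGU UUG CAA GGU AAG UCC AAC CCU GAC UGA GUA UGA CAU CCU AGC ACG UUC — no AUG→stop ORF.
Frame 3: GUU UGC AAG GUA AGU CCA ACC CUG ACU GAG UAU GAC AUC CUA GCA CGU — no AUG→stop ORF.
Longest: frame 1, positions 1–15, 15 nt = 5 codons = 4 aa. → 5 codons.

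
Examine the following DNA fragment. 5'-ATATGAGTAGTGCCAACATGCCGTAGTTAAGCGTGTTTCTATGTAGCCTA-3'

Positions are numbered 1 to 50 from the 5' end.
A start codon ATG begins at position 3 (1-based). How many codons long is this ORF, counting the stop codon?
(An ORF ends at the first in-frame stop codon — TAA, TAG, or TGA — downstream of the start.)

Codons from position 3: ATG (3–5), AGT (6–8), AGT (9–11), GCC (12–14), AAC (15–17), ATG (18–20), CCG (21–23), TAG (24–26).
TAG is the first in-frame stop; that's 8 codons including the stop.

8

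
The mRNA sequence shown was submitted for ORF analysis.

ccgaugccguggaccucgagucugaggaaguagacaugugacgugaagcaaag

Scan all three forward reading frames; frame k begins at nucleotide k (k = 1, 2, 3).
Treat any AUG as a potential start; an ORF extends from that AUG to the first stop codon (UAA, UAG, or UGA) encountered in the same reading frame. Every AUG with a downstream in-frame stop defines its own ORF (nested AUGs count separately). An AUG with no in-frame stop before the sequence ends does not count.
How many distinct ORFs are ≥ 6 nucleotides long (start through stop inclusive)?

2

Frame 1: CCG AUG CCG UGG ACC UCG AGU CUG AGG AAG UAG ACA UGU GAC GUG AAG CAA — AUG at 4, stop UAG at 31 → 30 nt.
Frame 2: CGA UGC CGU GGA CCU CGA GUC UGA GGA AGU AGA CAU GUG ACG UGA AGC AAA — no AUG→stop ORF.
Frame 3: GAU GCC GUG GAC CUC GAG UCU GAG GAA GUA GAC AUG UGA CGU GAA GCA AAG — AUG at 36, stop UGA at 39 → 6 nt.
ORFs ≥ 6 nucleotides: frame 1 4–33 (30 nucleotides), frame 3 36–41 (6 nucleotides). Count = 2.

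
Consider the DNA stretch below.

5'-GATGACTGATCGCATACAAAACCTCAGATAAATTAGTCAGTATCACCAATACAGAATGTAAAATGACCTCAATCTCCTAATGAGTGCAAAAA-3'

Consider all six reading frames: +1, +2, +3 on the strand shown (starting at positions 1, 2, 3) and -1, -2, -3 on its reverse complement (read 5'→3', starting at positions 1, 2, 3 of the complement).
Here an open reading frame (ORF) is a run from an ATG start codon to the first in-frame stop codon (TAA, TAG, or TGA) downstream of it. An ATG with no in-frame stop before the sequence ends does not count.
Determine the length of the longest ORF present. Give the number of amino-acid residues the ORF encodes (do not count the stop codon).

9

Reverse complement (5'→3'): TTTTTGCACTCATTAGGAGATTGAGGTCATTTTACATTCTGTATTGGTGATACTGACTAATTTATCTGAGGTTTTGTATGCGATCAGTCATC
Frame +1: GAT GAC TGA TCG CAT ACA AAA CCT CAG ATA AAT TAG TCA GTA TCA CCA ATA CAG AAT GTA AAA TGA CCT CAA TCT CCT AAT GAG TGC AAA — no ATG→stop ORF.
Frame +2: ATG ACT GAT CGC ATA CAA AAC CTC AGA TAA ATT AGT CAG TAT CAC CAA TAC AGA ATG TAA AAT GAC CTC AAT CTC CTA ATG AGT GCA AAA — ATG at 2, stop TAA at 29 → 30 nt; ATG at 56, stop TAA at 59 → 6 nt.
Frame +3: TGA CTG ATC GCA TAC AAA ACC TCA GAT AAA TTA GTC AGT ATC ACC AAT ACA GAA TGT AAA ATG ACC TCA ATC TCC TAA TGA GTG CAA AAA — ATG at 63, stop TAA at 78 → 18 nt.
Frame -1: TTT TTG CAC TCA TTA GGA GAT TGA GGT CAT TTT ACA TTC TGT ATT GGT GAT ACT GAC TAA TTT ATC TGA GGT TTT GTA TGC GAT CAG TCA — no ATG→stop ORF.
Frame -2: TTT TGC ACT CAT TAG GAG ATT GAG GTC ATT TTA CAT TCT GTA TTG GTG ATA CTG ACT AAT TTA TCT GAG GTT TTG TAT GCG ATC AGT CAT — no ATG→stop ORF.
Frame -3: TTT GCA CTC ATT AGG AGA TTG AGG TCA TTT TAC ATT CTG TAT TGG TGA TAC TGA CTA ATT TAT CTG AGG TTT TGT ATG CGA TCA GTC ATC — no ATG→stop ORF.
Longest: frame +2, positions 2–31, 30 nt = 10 codons = 9 aa. → 9 amino acids.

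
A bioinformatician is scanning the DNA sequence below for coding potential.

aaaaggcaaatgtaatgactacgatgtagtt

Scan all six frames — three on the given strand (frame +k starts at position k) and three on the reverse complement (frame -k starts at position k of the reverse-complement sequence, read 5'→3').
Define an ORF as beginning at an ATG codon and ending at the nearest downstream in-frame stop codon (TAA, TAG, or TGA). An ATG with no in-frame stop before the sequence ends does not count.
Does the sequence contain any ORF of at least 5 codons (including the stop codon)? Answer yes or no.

Reverse complement (5'→3'): AACTACATCGTAGTCATTACATTTGCCTTTT
Frame +1: AAA AGG CAA ATG TAA TGA CTA CGA TGT AGT — ATG at 10, stop TAA at 13 → 6 nt.
Frame +2: AAA GGC AAA TGT AAT GAC TAC GAT GTA GTT — no ATG→stop ORF.
Frame +3: AAG GCA AAT GTA ATG ACT ACG ATG TAG — ATG at 15, stop TAG at 27 → 15 nt; ATG at 24, stop TAG at 27 → 6 nt.
Frame -1: AAC TAC ATC GTA GTC ATT ACA TTT GCC TTT — no ATG→stop ORF.
Frame -2: ACT ACA TCG TAG TCA TTA CAT TTG CCT TTT — no ATG→stop ORF.
Frame -3: CTA CAT CGT AGT CAT TAC ATT TGC CTT — no ATG→stop ORF.
Frame +3 has an ORF of 5 codons (positions 15–29) ≥ 5, so yes.

yes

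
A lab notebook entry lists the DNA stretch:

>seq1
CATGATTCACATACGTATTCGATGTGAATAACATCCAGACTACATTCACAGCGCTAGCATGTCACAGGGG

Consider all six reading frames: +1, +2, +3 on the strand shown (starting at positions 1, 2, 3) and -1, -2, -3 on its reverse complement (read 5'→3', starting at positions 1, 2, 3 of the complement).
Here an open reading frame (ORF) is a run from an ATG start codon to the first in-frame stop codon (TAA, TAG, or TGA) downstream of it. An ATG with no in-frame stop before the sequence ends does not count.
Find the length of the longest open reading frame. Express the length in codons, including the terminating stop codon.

Reverse complement (5'→3'): CCCCTGTGACATGCTAGCGCTGTGAATGTAGTCTGGATGTTATTCACATCGAATACGTATGTGAATCATG
Frame +1: CAT GAT TCA CAT ACG TAT TCG ATG TGA ATA ACA TCC AGA CTA CAT TCA CAG CGC TAG CAT GTC ACA GGG — ATG at 22, stop TGA at 25 → 6 nt.
Frame +2: ATG ATT CAC ATA CGT ATT CGA TGT GAA TAA CAT CCA GAC TAC ATT CAC AGC GCT AGC ATG TCA CAG GGG — ATG at 2, stop TAA at 29 → 30 nt.
Frame +3: TGA TTC ACA TAC GTA TTC GAT GTG AAT AAC ATC CAG ACT ACA TTC ACA GCG CTA GCA TGT CAC AGG — no ATG→stop ORF.
Frame -1: CCC CTG TGA CAT GCT AGC GCT GTG AAT GTA GTC TGG ATG TTA TTC ACA TCG AAT ACG TAT GTG AAT CAT — no ATG→stop ORF.
Frame -2: CCC TGT GAC ATG CTA GCG CTG TGA ATG TAG TCT GGA TGT TAT TCA CAT CGA ATA CGT ATG TGA ATC ATG — ATG at 11, stop TGA at 23 → 15 nt; ATG at 26, stop TAG at 29 → 6 nt; ATG at 59, stop TGA at 62 → 6 nt.
Frame -3: CCT GTG ACA TGC TAG CGC TGT GAA TGT AGT CTG GAT GTT ATT CAC ATC GAA TAC GTA TGT GAA TCA — no ATG→stop ORF.
Longest: frame +2, positions 2–31, 30 nt = 10 codons = 9 aa. → 10 codons.

10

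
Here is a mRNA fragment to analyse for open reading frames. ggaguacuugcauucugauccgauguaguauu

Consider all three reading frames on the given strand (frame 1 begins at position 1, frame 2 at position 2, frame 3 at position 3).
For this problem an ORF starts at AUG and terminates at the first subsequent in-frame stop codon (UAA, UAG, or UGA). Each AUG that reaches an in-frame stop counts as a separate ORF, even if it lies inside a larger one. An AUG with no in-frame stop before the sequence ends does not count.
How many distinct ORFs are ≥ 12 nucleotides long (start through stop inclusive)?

Frame 1: GGA GUA CUU GCA UUC UGA UCC GAU GUA GUA — no AUG→stop ORF.
Frame 2: GAG UAC UUG CAU UCU GAU CCG AUG UAG UAU — AUG at 23, stop UAG at 26 → 6 nt.
Frame 3: AGU ACU UGC AUU CUG AUC CGA UGU AGU AUU — no AUG→stop ORF.
No ORF reaches 12 nucleotides. Count = 0.

0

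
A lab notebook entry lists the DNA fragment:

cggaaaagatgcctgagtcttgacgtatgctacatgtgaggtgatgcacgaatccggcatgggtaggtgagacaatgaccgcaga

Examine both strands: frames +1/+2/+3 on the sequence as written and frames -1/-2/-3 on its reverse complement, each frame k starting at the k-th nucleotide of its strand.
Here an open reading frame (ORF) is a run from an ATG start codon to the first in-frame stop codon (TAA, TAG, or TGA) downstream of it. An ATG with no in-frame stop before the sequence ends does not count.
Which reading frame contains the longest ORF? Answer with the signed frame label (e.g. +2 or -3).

Reverse complement (5'→3'): TCTGCGGTCATTGTCTCACCTACCCATGCCGGATTCGTGCATCACCTCACATGTAGCATACGTCAAGACTCAGGCATCTTTTCCG
Frame +1: CGG AAA AGA TGC CTG AGT CTT GAC GTA TGC TAC ATG TGA GGT GAT GCA CGA ATC CGG CAT GGG TAG GTG AGA CAA TGA CCG CAG — ATG at 34, stop TGA at 37 → 6 nt.
Frame +2: GGA AAA GAT GCC TGA GTC TTG ACG TAT GCT ACA TGT GAG GTG ATG CAC GAA TCC GGC ATG GGT AGG TGA GAC AAT GAC CGC AGA — ATG at 44, stop TGA at 68 → 27 nt; ATG at 59, stop TGA at 68 → 12 nt.
Frame +3: GAA AAG ATG CCT GAG TCT TGA CGT ATG CTA CAT GTG AGG TGA TGC ACG AAT CCG GCA TGG GTA GGT GAG ACA ATG ACC GCA — ATG at 9, stop TGA at 21 → 15 nt; ATG at 27, stop TGA at 42 → 18 nt.
Frame -1: TCT GCG GTC ATT GTC TCA CCT ACC CAT GCC GGA TTC GTG CAT CAC CTC ACA TGT AGC ATA CGT CAA GAC TCA GGC ATC TTT TCC — no ATG→stop ORF.
Frame -2: CTG CGG TCA TTG TCT CAC CTA CCC ATG CCG GAT TCG TGC ATC ACC TCA CAT GTA GCA TAC GTC AAG ACT CAG GCA TCT TTT CCG — no ATG→stop ORF.
Frame -3: TGC GGT CAT TGT CTC ACC TAC CCA TGC CGG ATT CGT GCA TCA CCT CAC ATG TAG CAT ACG TCA AGA CTC AGG CAT CTT TTC — ATG at 51, stop TAG at 54 → 6 nt.
Longest ORF is 27 nt in frame +2 (positions 44–70).

+2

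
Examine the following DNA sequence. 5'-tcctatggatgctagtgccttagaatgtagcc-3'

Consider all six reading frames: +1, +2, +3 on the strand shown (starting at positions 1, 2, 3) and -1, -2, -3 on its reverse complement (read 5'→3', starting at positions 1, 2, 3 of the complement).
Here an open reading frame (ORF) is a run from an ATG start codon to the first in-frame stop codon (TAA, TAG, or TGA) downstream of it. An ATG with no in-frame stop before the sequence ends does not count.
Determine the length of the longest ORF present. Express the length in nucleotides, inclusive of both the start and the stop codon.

15

Reverse complement (5'→3'): GGCTACATTCTAAGGCACTAGCATCCATAGGA
Frame +1: TCC TAT GGA TGC TAG TGC CTT AGA ATG TAG — ATG at 25, stop TAG at 28 → 6 nt.
Frame +2: CCT ATG GAT GCT AGT GCC TTA GAA TGT AGC — no ATG→stop ORF.
Frame +3: CTA TGG ATG CTA GTG CCT TAG AAT GTA GCC — ATG at 9, stop TAG at 21 → 15 nt.
Frame -1: GGC TAC ATT CTA AGG CAC TAG CAT CCA TAG — no ATG→stop ORF.
Frame -2: GCT ACA TTC TAA GGC ACT AGC ATC CAT AGG — no ATG→stop ORF.
Frame -3: CTA CAT TCT AAG GCA CTA GCA TCC ATA GGA — no ATG→stop ORF.
Longest: frame +3, positions 9–23, 15 nt = 5 codons = 4 aa. → 15 nucleotides.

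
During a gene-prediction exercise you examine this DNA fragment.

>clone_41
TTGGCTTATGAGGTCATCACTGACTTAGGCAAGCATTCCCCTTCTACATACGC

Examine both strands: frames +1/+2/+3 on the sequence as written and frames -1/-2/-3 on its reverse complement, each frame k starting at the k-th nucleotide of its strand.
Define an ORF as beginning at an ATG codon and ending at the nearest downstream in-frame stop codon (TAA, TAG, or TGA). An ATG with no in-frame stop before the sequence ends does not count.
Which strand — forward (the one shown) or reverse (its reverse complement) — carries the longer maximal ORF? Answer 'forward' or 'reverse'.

forward

Reverse complement (5'→3'): GCGTATGTAGAAGGGGAATGCTTGCCTAAGTCAGTGATGACCTCATAAGCCAA
Frame +1: TTG GCT TAT GAG GTC ATC ACT GAC TTA GGC AAG CAT TCC CCT TCT ACA TAC — no ATG→stop ORF.
Frame +2: TGG CTT ATG AGG TCA TCA CTG ACT TAG GCA AGC ATT CCC CTT CTA CAT ACG — ATG at 8, stop TAG at 26 → 21 nt.
Frame +3: GGC TTA TGA GGT CAT CAC TGA CTT AGG CAA GCA TTC CCC TTC TAC ATA CGC — no ATG→stop ORF.
Frame -1: GCG TAT GTA GAA GGG GAA TGC TTG CCT AAG TCA GTG ATG ACC TCA TAA GCC — ATG at 37, stop TAA at 46 → 12 nt.
Frame -2: CGT ATG TAG AAG GGG AAT GCT TGC CTA AGT CAG TGA TGA CCT CAT AAG CCA — ATG at 5, stop TAG at 8 → 6 nt.
Frame -3: GTA TGT AGA AGG GGA ATG CTT GCC TAA GTC AGT GAT GAC CTC ATA AGC CAA — ATG at 18, stop TAA at 27 → 12 nt.
Forward-strand max 21 nt; reverse-strand max 12 nt. The forward strand has the longer ORF.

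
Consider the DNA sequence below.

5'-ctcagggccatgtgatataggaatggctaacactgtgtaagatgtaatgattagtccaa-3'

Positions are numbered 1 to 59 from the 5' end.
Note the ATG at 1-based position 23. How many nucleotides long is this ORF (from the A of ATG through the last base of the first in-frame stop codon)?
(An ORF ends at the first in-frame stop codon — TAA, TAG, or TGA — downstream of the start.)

18

Codons from position 23: ATG (23–25), GCT (26–28), AAC (29–31), ACT (32–34), GTG (35–37), TAA (38–40).
TAA is the first in-frame stop; ORF spans 23–40, 18 nucleotides.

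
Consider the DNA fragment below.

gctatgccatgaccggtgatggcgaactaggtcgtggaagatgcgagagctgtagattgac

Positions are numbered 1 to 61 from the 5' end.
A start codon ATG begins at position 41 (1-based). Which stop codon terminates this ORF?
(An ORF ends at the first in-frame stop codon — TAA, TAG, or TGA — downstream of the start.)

TAG

Codons from position 41: ATG (41–43), CGA (44–46), GAG (47–49), CTG (50–52), TAG (53–55).
The first in-frame stop codon is TAG.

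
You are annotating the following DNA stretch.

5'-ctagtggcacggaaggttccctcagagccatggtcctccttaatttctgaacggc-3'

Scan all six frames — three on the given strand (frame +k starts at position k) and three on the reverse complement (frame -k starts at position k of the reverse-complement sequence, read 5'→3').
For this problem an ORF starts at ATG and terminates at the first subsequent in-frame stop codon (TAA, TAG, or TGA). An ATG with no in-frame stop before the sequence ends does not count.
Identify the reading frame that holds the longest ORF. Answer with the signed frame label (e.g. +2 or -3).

+3

Reverse complement (5'→3'): GCCGTTCAGAAATTAAGGAGGACCATGGCTCTGAGGGAACCTTCCGTGCCACTAG
Frame +1: CTA GTG GCA CGG AAG GTT CCC TCA GAG CCA TGG TCC TCC TTA ATT TCT GAA CGG — no ATG→stop ORF.
Frame +2: TAG TGG CAC GGA AGG TTC CCT CAG AGC CAT GGT CCT CCT TAA TTT CTG AAC GGC — no ATG→stop ORF.
Frame +3: AGT GGC ACG GAA GGT TCC CTC AGA GCC ATG GTC CTC CTT AAT TTC TGA ACG — ATG at 30, stop TGA at 48 → 21 nt.
Frame -1: GCC GTT CAG AAA TTA AGG AGG ACC ATG GCT CTG AGG GAA CCT TCC GTG CCA CTA — no ATG→stop ORF.
Frame -2: CCG TTC AGA AAT TAA GGA GGA CCA TGG CTC TGA GGG AAC CTT CCG TGC CAC TAG — no ATG→stop ORF.
Frame -3: CGT TCA GAA ATT AAG GAG GAC CAT GGC TCT GAG GGA ACC TTC CGT GCC ACT — no ATG→stop ORF.
Longest ORF is 21 nt in frame +3 (positions 30–50).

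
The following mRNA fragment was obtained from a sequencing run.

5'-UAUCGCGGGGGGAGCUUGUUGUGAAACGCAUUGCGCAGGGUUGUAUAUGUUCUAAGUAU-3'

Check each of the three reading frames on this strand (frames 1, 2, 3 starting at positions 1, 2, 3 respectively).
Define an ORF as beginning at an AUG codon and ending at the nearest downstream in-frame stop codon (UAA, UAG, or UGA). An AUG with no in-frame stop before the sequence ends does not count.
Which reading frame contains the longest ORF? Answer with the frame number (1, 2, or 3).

2

Frame 1: UAU CGC GGG GGG AGC UUG UUG UGA AAC GCA UUG CGC AGG GUU GUA UAU GUU CUA AGU — no AUG→stop ORF.
Frame 2: AUC GCG GGG GGA GCU UGU UGU GAA ACG CAU UGC GCA GGG UUG UAU AUG UUC UAA GUA — AUG at 47, stop UAA at 53 → 9 nt.
Frame 3: UCG CGG GGG GAG CUU GUU GUG AAA CGC AUU GCG CAG GGU UGU AUA UGU UCU AAG UAU — no AUG→stop ORF.
Longest ORF is 9 nt in frame 2 (positions 47–55).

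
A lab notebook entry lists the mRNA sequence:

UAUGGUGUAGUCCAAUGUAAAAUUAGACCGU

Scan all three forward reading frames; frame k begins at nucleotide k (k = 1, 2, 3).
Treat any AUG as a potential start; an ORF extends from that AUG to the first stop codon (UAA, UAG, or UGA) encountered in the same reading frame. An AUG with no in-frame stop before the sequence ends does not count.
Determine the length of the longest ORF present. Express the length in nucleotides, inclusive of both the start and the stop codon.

9

Frame 1: UAU GGU GUA GUC CAA UGU AAA AUU AGA CCG — no AUG→stop ORF.
Frame 2: AUG GUG UAG UCC AAU GUA AAA UUA GAC CGU — AUG at 2, stop UAG at 8 → 9 nt.
Frame 3: UGG UGU AGU CCA AUG UAA AAU UAG ACC — AUG at 15, stop UAA at 18 → 6 nt.
Longest: frame 2, positions 2–10, 9 nt = 3 codons = 2 aa. → 9 nucleotides.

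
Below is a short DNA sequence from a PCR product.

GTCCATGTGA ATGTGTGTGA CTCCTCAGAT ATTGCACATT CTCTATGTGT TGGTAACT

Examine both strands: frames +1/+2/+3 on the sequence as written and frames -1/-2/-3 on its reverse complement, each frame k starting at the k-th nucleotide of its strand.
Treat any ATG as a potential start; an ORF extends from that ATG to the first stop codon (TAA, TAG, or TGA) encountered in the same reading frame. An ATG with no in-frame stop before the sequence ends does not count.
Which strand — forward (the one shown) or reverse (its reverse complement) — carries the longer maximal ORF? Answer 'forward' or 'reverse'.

reverse

Reverse complement (5'→3'): AGTTACCAACACATAGAGAATGTGCAATATCTGAGGAGTCACACACATTCACATGGAC
Frame +1: GTC CAT GTG AAT GTG TGT GAC TCC TCA GAT ATT GCA CAT TCT CTA TGT GTT GGT AAC — no ATG→stop ORF.
Frame +2: TCC ATG TGA ATG TGT GTG ACT CCT CAG ATA TTG CAC ATT CTC TAT GTG TTG GTA ACT — ATG at 5, stop TGA at 8 → 6 nt.
Frame +3: CCA TGT GAA TGT GTG TGA CTC CTC AGA TAT TGC ACA TTC TCT ATG TGT TGG TAA — ATG at 45, stop TAA at 54 → 12 nt.
Frame -1: AGT TAC CAA CAC ATA GAG AAT GTG CAA TAT CTG AGG AGT CAC ACA CAT TCA CAT GGA — no ATG→stop ORF.
Frame -2: GTT ACC AAC ACA TAG AGA ATG TGC AAT ATC TGA GGA GTC ACA CAC ATT CAC ATG GAC — ATG at 20, stop TGA at 32 → 15 nt.
Frame -3: TTA CCA ACA CAT AGA GAA TGT GCA ATA TCT GAG GAG TCA CAC ACA TTC ACA TGG — no ATG→stop ORF.
Forward-strand max 12 nt; reverse-strand max 15 nt. The reverse strand has the longer ORF.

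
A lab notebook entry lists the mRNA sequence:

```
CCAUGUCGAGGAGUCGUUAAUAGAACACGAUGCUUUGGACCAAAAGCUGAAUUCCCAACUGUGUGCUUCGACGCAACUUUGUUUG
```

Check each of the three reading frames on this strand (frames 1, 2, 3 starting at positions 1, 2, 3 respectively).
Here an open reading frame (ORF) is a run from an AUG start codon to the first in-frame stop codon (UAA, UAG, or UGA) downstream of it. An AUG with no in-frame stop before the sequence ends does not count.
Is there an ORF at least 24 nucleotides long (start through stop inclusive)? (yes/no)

Frame 1: CCA UGU CGA GGA GUC GUU AAU AGA ACA CGA UGC UUU GGA CCA AAA GCU GAA UUC CCA ACU GUG UGC UUC GAC GCA ACU UUG UUU — no AUG→stop ORF.
Frame 2: CAU GUC GAG GAG UCG UUA AUA GAA CAC GAU GCU UUG GAC CAA AAG CUG AAU UCC CAA CUG UGU GCU UCG ACG CAA CUU UGU UUG — no AUG→stop ORF.
Frame 3: AUG UCG AGG AGU CGU UAA UAG AAC ACG AUG CUU UGG ACC AAA AGC UGA AUU CCC AAC UGU GUG CUU CGA CGC AAC UUU GUU — AUG at 3, stop UAA at 18 → 18 nt; AUG at 30, stop UGA at 48 → 21 nt.
Largest ORF found is 21 nucleotides < 24, so no.

no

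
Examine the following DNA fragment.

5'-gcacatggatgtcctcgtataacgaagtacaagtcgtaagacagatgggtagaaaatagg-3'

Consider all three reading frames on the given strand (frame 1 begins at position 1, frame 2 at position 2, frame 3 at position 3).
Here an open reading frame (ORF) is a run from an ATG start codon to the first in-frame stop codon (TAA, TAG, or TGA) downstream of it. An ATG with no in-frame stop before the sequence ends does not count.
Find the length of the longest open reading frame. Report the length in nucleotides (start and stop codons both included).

Frame 1: GCA CAT GGA TGT CCT CGT ATA ACG AAG TAC AAG TCG TAA GAC AGA TGG GTA GAA AAT AGG — no ATG→stop ORF.
Frame 2: CAC ATG GAT GTC CTC GTA TAA CGA AGT ACA AGT CGT AAG ACA GAT GGG TAG AAA ATA — ATG at 5, stop TAA at 20 → 18 nt.
Frame 3: ACA TGG ATG TCC TCG TAT AAC GAA GTA CAA GTC GTA AGA CAG ATG GGT AGA AAA TAG — ATG at 9, stop TAG at 57 → 51 nt; ATG at 45, stop TAG at 57 → 15 nt.
Longest: frame 3, positions 9–59, 51 nt = 17 codons = 16 aa. → 51 nucleotides.

51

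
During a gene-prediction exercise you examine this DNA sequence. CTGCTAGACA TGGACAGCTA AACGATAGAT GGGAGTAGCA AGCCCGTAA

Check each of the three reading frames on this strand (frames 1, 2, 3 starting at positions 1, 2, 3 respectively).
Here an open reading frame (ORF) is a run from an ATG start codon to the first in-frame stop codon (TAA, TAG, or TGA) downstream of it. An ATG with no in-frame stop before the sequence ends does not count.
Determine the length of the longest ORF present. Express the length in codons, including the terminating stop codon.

Frame 1: CTG CTA GAC ATG GAC AGC TAA ACG ATA GAT GGG AGT AGC AAG CCC GTA — ATG at 10, stop TAA at 19 → 12 nt.
Frame 2: TGC TAG ACA TGG ACA GCT AAA CGA TAG ATG GGA GTA GCA AGC CCG TAA — ATG at 29, stop TAA at 47 → 21 nt.
Frame 3: GCT AGA CAT GGA CAG CTA AAC GAT AGA TGG GAG TAG CAA GCC CGT — no ATG→stop ORF.
Longest: frame 2, positions 29–49, 21 nt = 7 codons = 6 aa. → 7 codons.

7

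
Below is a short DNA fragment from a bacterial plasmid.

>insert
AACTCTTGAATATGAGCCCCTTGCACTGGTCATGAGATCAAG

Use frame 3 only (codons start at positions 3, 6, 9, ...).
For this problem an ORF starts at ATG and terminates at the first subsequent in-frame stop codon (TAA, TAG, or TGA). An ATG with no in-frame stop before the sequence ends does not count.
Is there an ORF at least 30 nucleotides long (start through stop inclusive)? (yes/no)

no

Frame 3: CTC TTG AAT ATG AGC CCC TTG CAC TGG TCA TGA GAT CAA — ATG at 12, stop TGA at 33 → 24 nt.
Largest ORF found is 24 nucleotides < 30, so no.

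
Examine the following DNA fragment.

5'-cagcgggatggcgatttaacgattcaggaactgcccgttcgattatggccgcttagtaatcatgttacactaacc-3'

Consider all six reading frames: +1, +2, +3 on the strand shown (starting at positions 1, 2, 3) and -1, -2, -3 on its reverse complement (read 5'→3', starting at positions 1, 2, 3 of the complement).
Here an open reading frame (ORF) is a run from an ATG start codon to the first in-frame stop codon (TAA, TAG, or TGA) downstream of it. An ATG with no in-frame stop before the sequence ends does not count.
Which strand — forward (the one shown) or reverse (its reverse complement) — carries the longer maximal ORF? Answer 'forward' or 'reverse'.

Reverse complement (5'→3'): GGTTAGTGTAACATGATTACTAAGCGGCCATAATCGAACGGGCAGTTCCTGAATCGTTAAATCGCCATCCCGCTG
Frame +1: CAG CGG GAT GGC GAT TTA ACG ATT CAG GAA CTG CCC GTT CGA TTA TGG CCG CTT AGT AAT CAT GTT ACA CTA ACC — no ATG→stop ORF.
Frame +2: AGC GGG ATG GCG ATT TAA CGA TTC AGG AAC TGC CCG TTC GAT TAT GGC CGC TTA GTA ATC ATG TTA CAC TAA — ATG at 8, stop TAA at 17 → 12 nt; ATG at 62, stop TAA at 71 → 12 nt.
Frame +3: GCG GGA TGG CGA TTT AAC GAT TCA GGA ACT GCC CGT TCG ATT ATG GCC GCT TAG TAA TCA TGT TAC ACT AAC — ATG at 45, stop TAG at 54 → 12 nt.
Frame -1: GGT TAG TGT AAC ATG ATT ACT AAG CGG CCA TAA TCG AAC GGG CAG TTC CTG AAT CGT TAA ATC GCC ATC CCG CTG — ATG at 13, stop TAA at 31 → 21 nt.
Frame -2: GTT AGT GTA ACA TGA TTA CTA AGC GGC CAT AAT CGA ACG GGC AGT TCC TGA ATC GTT AAA TCG CCA TCC CGC — no ATG→stop ORF.
Frame -3: TTA GTG TAA CAT GAT TAC TAA GCG GCC ATA ATC GAA CGG GCA GTT CCT GAA TCG TTA AAT CGC CAT CCC GCT — no ATG→stop ORF.
Forward-strand max 12 nt; reverse-strand max 21 nt. The reverse strand has the longer ORF.

reverse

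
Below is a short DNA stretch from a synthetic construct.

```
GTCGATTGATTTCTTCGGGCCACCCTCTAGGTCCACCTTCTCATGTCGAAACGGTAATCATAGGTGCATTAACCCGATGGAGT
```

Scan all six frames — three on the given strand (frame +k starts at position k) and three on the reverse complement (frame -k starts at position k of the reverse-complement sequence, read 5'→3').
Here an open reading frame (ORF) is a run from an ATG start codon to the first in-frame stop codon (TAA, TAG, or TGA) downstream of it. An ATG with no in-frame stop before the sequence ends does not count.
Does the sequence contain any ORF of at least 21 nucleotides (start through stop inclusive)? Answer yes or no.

yes

Reverse complement (5'→3'): ACTCCATCGGGTTAATGCACCTATGATTACCGTTTCGACATGAGAAGGTGGACCTAGAGGGTGGCCCGAAGAAATCAATCGAC
Frame +1: GTC GAT TGA TTT CTT CGG GCC ACC CTC TAG GTC CAC CTT CTC ATG TCG AAA CGG TAA TCA TAG GTG CAT TAA CCC GAT GGA — ATG at 43, stop TAA at 55 → 15 nt.
Frame +2: TCG ATT GAT TTC TTC GGG CCA CCC TCT AGG TCC ACC TTC TCA TGT CGA AAC GGT AAT CAT AGG TGC ATT AAC CCG ATG GAG — no ATG→stop ORF.
Frame +3: CGA TTG ATT TCT TCG GGC CAC CCT CTA GGT CCA CCT TCT CAT GTC GAA ACG GTA ATC ATA GGT GCA TTA ACC CGA TGG AGT — no ATG→stop ORF.
Frame -1: ACT CCA TCG GGT TAA TGC ACC TAT GAT TAC CGT TTC GAC ATG AGA AGG TGG ACC TAG AGG GTG GCC CGA AGA AAT CAA TCG — ATG at 40, stop TAG at 55 → 18 nt.
Frame -2: CTC CAT CGG GTT AAT GCA CCT ATG ATT ACC GTT TCG ACA TGA GAA GGT GGA CCT AGA GGG TGG CCC GAA GAA ATC AAT CGA — ATG at 23, stop TGA at 41 → 21 nt.
Frame -3: TCC ATC GGG TTA ATG CAC CTA TGA TTA CCG TTT CGA CAT GAG AAG GTG GAC CTA GAG GGT GGC CCG AAG AAA TCA ATC GAC — ATG at 15, stop TGA at 24 → 12 nt.
Frame -2 has an ORF of 21 nucleotides (positions 23–43) ≥ 21, so yes.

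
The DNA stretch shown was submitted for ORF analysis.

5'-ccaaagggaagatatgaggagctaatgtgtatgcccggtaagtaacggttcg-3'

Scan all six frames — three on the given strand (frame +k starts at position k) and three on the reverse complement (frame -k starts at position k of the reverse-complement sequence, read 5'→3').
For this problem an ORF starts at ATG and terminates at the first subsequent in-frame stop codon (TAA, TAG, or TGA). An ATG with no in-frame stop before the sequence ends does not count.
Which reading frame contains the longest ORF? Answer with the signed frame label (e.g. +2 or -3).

+1

Reverse complement (5'→3'): CGAACCGTTACTTACCGGGCATACACATTAGCTCCTCATATCTTCCCTTTGG
Frame +1: CCA AAG GGA AGA TAT GAG GAG CTA ATG TGT ATG CCC GGT AAG TAA CGG TTC — ATG at 25, stop TAA at 43 → 21 nt; ATG at 31, stop TAA at 43 → 15 nt.
Frame +2: CAA AGG GAA GAT ATG AGG AGC TAA TGT GTA TGC CCG GTA AGT AAC GGT TCG — ATG at 14, stop TAA at 23 → 12 nt.
Frame +3: AAA GGG AAG ATA TGA GGA GCT AAT GTG TAT GCC CGG TAA GTA ACG GTT — no ATG→stop ORF.
Frame -1: CGA ACC GTT ACT TAC CGG GCA TAC ACA TTA GCT CCT CAT ATC TTC CCT TTG — no ATG→stop ORF.
Frame -2: GAA CCG TTA CTT ACC GGG CAT ACA CAT TAG CTC CTC ATA TCT TCC CTT TGG — no ATG→stop ORF.
Frame -3: AAC CGT TAC TTA CCG GGC ATA CAC ATT AGC TCC TCA TAT CTT CCC TTT — no ATG→stop ORF.
Longest ORF is 21 nt in frame +1 (positions 25–45).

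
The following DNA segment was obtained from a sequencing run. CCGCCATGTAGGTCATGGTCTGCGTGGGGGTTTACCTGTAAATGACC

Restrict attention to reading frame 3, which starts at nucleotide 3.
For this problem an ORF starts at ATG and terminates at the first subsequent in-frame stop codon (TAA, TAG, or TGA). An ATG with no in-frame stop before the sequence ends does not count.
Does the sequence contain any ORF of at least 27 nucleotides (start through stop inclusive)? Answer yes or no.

Frame 3: GCC ATG TAG GTC ATG GTC TGC GTG GGG GTT TAC CTG TAA ATG ACC — ATG at 6, stop TAG at 9 → 6 nt; ATG at 15, stop TAA at 39 → 27 nt.
Frame 3 has an ORF of 27 nucleotides (positions 15–41) ≥ 27, so yes.

yes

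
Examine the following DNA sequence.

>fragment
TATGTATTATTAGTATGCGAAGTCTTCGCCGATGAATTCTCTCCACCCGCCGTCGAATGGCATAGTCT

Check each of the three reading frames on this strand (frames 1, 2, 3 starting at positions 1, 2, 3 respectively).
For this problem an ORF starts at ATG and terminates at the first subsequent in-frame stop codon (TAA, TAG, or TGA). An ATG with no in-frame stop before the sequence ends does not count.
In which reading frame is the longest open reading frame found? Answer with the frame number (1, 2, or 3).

3

Frame 1: TAT GTA TTA TTA GTA TGC GAA GTC TTC GCC GAT GAA TTC TCT CCA CCC GCC GTC GAA TGG CAT AGT — no ATG→stop ORF.
Frame 2: ATG TAT TAT TAG TAT GCG AAG TCT TCG CCG ATG AAT TCT CTC CAC CCG CCG TCG AAT GGC ATA GTC — ATG at 2, stop TAG at 11 → 12 nt.
Frame 3: TGT ATT ATT AGT ATG CGA AGT CTT CGC CGA TGA ATT CTC TCC ACC CGC CGT CGA ATG GCA TAG TCT — ATG at 15, stop TGA at 33 → 21 nt; ATG at 57, stop TAG at 63 → 9 nt.
Longest ORF is 21 nt in frame 3 (positions 15–35).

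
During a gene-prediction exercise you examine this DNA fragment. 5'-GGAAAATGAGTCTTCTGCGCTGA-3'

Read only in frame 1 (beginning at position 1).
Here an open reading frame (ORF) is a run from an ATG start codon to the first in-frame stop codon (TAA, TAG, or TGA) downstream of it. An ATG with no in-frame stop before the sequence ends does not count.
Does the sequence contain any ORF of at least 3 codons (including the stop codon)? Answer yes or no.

Frame 1: GGA AAA TGA GTC TTC TGC GCT — no ATG→stop ORF.
Largest ORF found is 0 codons < 3, so no.

no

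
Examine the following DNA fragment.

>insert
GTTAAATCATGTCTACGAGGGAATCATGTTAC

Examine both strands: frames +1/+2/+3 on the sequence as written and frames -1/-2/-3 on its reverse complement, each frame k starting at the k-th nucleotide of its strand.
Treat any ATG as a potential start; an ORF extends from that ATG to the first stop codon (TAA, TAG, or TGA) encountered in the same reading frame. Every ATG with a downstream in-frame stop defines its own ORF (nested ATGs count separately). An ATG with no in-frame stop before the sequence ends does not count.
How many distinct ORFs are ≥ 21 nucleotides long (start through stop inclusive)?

Reverse complement (5'→3'): GTAACATGATTCCCTCGTAGACATGATTTAAC
Frame +1: GTT AAA TCA TGT CTA CGA GGG AAT CAT GTT — no ATG→stop ORF.
Frame +2: TTA AAT CAT GTC TAC GAG GGA ATC ATG TTA — no ATG→stop ORF.
Frame +3: TAA ATC ATG TCT ACG AGG GAA TCA TGT TAC — no ATG→stop ORF.
Frame -1: GTA ACA TGA TTC CCT CGT AGA CAT GAT TTA — no ATG→stop ORF.
Frame -2: TAA CAT GAT TCC CTC GTA GAC ATG ATT TAA — ATG at 23, stop TAA at 29 → 9 nt.
Frame -3: AAC ATG ATT CCC TCG TAG ACA TGA TTT AAC — ATG at 6, stop TAG at 18 → 15 nt.
No ORF reaches 21 nucleotides. Count = 0.

0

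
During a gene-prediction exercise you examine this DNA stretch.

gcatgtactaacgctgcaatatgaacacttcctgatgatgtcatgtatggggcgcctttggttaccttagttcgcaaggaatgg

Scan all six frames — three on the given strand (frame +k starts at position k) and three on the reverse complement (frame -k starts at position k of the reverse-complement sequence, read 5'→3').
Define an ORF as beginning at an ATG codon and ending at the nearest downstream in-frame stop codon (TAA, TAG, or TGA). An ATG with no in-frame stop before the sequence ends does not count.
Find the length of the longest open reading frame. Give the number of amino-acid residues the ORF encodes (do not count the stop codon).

11

Reverse complement (5'→3'): CCATTCCTTGCGAACTAAGGTAACCAAAGGCGCCCCATACATGACATCATCAGGAAGTGTTCATATTGCAGCGTTAGTACATGC
Frame +1: GCA TGT ACT AAC GCT GCA ATA TGA ACA CTT CCT GAT GAT GTC ATG TAT GGG GCG CCT TTG GTT ACC TTA GTT CGC AAG GAA TGG — no ATG→stop ORF.
Frame +2: CAT GTA CTA ACG CTG CAA TAT GAA CAC TTC CTG ATG ATG TCA TGT ATG GGG CGC CTT TGG TTA CCT TAG TTC GCA AGG AAT — ATG at 35, stop TAG at 68 → 36 nt; ATG at 38, stop TAG at 68 → 33 nt; ATG at 47, stop TAG at 68 → 24 nt.
Frame +3: ATG TAC TAA CGC TGC AAT ATG AAC ACT TCC TGA TGA TGT CAT GTA TGG GGC GCC TTT GGT TAC CTT AGT TCG CAA GGA ATG — ATG at 3, stop TAA at 9 → 9 nt; ATG at 21, stop TGA at 33 → 15 nt.
Frame -1: CCA TTC CTT GCG AAC TAA GGT AAC CAA AGG CGC CCC ATA CAT GAC ATC ATC AGG AAG TGT TCA TAT TGC AGC GTT AGT ACA TGC — no ATG→stop ORF.
Frame -2: CAT TCC TTG CGA ACT AAG GTA ACC AAA GGC GCC CCA TAC ATG ACA TCA TCA GGA AGT GTT CAT ATT GCA GCG TTA GTA CAT — no ATG→stop ORF.
Frame -3: ATT CCT TGC GAA CTA AGG TAA CCA AAG GCG CCC CAT ACA TGA CAT CAT CAG GAA GTG TTC ATA TTG CAG CGT TAG TAC ATG — no ATG→stop ORF.
Longest: frame +2, positions 35–70, 36 nt = 12 codons = 11 aa. → 11 amino acids.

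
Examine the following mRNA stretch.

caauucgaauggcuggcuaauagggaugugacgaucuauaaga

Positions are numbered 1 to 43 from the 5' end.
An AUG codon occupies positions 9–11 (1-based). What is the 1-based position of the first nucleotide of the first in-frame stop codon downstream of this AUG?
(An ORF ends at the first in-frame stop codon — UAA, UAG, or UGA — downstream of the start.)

Codons from position 9: AUG (9–11), GCU (12–14), GGC (15–17), UAA (18–20).
UAA is a stop codon; it begins at position 18.

18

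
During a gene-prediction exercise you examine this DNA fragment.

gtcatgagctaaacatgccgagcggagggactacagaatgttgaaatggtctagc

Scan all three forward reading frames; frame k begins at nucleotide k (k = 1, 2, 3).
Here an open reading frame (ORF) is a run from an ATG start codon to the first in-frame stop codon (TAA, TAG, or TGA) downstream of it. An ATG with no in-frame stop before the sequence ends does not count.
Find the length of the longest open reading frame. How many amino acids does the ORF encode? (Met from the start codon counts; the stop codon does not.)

Frame 1: GTC ATG AGC TAA ACA TGC CGA GCG GAG GGA CTA CAG AAT GTT GAA ATG GTC TAG — ATG at 4, stop TAA at 10 → 9 nt; ATG at 46, stop TAG at 52 → 9 nt.
Frame 2: TCA TGA GCT AAA CAT GCC GAG CGG AGG GAC TAC AGA ATG TTG AAA TGG TCT AGC — no ATG→stop ORF.
Frame 3: CAT GAG CTA AAC ATG CCG AGC GGA GGG ACT ACA GAA TGT TGA AAT GGT CTA — ATG at 15, stop TGA at 42 → 30 nt.
Longest: frame 3, positions 15–44, 30 nt = 10 codons = 9 aa. → 9 amino acids.

9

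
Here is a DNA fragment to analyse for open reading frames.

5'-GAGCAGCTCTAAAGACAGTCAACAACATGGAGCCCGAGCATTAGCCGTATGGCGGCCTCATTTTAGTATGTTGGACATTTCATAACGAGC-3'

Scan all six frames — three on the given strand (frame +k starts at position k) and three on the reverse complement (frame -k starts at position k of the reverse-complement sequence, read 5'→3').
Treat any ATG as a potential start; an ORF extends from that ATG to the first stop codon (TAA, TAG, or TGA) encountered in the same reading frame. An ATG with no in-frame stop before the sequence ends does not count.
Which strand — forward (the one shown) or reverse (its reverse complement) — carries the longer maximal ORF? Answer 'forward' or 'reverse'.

Reverse complement (5'→3'): GCTCGTTATGAAATGTCCAACATACTAAAATGAGGCCGCCATACGGCTAATGCTCGGGCTCCATGTTGTTGACTGTCTTTAGAGCTGCTC
Frame +1: GAG CAG CTC TAA AGA CAG TCA ACA ACA TGG AGC CCG AGC ATT AGC CGT ATG GCG GCC TCA TTT TAG TAT GTT GGA CAT TTC ATA ACG AGC — ATG at 49, stop TAG at 64 → 18 nt.
Frame +2: AGC AGC TCT AAA GAC AGT CAA CAA CAT GGA GCC CGA GCA TTA GCC GTA TGG CGG CCT CAT TTT AGT ATG TTG GAC ATT TCA TAA CGA — ATG at 68, stop TAA at 83 → 18 nt.
Frame +3: GCA GCT CTA AAG ACA GTC AAC AAC ATG GAG CCC GAG CAT TAG CCG TAT GGC GGC CTC ATT TTA GTA TGT TGG ACA TTT CAT AAC GAG — ATG at 27, stop TAG at 42 → 18 nt.
Frame -1: GCT CGT TAT GAA ATG TCC AAC ATA CTA AAA TGA GGC CGC CAT ACG GCT AAT GCT CGG GCT CCA TGT TGT TGA CTG TCT TTA GAG CTG CTC — ATG at 13, stop TGA at 31 → 21 nt.
Frame -2: CTC GTT ATG AAA TGT CCA ACA TAC TAA AAT GAG GCC GCC ATA CGG CTA ATG CTC GGG CTC CAT GTT GTT GAC TGT CTT TAG AGC TGC — ATG at 8, stop TAA at 26 → 21 nt; ATG at 50, stop TAG at 80 → 33 nt.
Frame -3: TCG TTA TGA AAT GTC CAA CAT ACT AAA ATG AGG CCG CCA TAC GGC TAA TGC TCG GGC TCC ATG TTG TTG ACT GTC TTT AGA GCT GCT — ATG at 30, stop TAA at 48 → 21 nt.
Forward-strand max 18 nt; reverse-strand max 33 nt. The reverse strand has the longer ORF.

reverse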